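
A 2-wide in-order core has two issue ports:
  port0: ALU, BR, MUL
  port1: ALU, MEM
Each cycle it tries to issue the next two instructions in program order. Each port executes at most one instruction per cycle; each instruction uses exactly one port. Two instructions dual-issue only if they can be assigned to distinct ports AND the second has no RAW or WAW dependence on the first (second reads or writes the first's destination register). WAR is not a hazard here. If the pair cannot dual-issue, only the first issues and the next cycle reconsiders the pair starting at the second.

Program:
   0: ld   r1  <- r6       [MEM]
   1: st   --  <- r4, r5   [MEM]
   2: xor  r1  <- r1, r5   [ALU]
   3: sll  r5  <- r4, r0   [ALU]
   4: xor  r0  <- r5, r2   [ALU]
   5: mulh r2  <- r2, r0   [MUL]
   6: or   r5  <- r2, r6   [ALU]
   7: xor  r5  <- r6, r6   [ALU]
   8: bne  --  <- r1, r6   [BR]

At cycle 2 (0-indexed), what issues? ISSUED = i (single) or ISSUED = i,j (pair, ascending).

ISSUED = 3

c0: i0 ld  no-port MEM/MEM
c1: i1+i2 st+xor  2-wide
c2: i3 sll  RAW r5
c3: i4 xor  RAW r0
c4: i5 mulh  RAW r2
c5: i6 or  WAW r5
c6: i7+i8 xor+bne  2-wide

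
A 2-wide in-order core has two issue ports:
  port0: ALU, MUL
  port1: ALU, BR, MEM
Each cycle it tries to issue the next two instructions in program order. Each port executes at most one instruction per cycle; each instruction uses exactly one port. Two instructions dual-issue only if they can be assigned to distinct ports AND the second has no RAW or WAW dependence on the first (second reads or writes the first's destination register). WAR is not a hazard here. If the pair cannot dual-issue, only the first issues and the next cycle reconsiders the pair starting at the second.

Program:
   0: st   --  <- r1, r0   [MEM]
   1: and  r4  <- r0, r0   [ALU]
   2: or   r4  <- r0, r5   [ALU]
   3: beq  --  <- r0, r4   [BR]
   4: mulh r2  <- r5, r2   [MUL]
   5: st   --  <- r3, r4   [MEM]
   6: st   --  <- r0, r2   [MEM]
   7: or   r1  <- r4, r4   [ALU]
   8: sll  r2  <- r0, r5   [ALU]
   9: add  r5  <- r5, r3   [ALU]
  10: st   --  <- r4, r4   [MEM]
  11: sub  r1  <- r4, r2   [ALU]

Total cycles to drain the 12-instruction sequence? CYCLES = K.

CYCLES = 7

  cy0 -> i0+i1 (st;and) 2-wide
  cy1 -> i2 (or) RAW r4
  cy2 -> i3+i4 (beq;mulh) 2-wide
  cy3 -> i5 (st) no-port MEM/MEM
  cy4 -> i6+i7 (st;or) 2-wide
  cy5 -> i8+i9 (sll;add) 2-wide
  cy6 -> i10+i11 (st;sub) 2-wide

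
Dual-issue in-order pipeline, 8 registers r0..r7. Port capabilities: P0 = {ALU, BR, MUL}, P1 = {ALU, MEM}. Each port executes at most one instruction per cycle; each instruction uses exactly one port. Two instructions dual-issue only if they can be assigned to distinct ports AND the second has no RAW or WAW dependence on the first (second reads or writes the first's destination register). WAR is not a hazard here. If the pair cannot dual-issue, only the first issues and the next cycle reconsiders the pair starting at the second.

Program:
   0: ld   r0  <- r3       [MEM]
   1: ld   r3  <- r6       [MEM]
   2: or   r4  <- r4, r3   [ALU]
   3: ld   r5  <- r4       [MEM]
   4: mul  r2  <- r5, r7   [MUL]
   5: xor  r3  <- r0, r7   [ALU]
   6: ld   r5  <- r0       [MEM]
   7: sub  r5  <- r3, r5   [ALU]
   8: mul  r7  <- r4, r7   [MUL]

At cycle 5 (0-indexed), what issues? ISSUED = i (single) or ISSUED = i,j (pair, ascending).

ISSUED = 6

t=0 i0:ld.MEM ; no-port MEM/MEM
t=1 i1:ld.MEM ; RAW r3
t=2 i2:or.ALU ; RAW r4
t=3 i3:ld.MEM ; RAW r5
t=4 i4&i5:mul.MUL/xor.ALU ; 2-wide
t=5 i6:ld.MEM ; RAW+WAW r5
t=6 i7&i8:sub.ALU/mul.MUL ; 2-wide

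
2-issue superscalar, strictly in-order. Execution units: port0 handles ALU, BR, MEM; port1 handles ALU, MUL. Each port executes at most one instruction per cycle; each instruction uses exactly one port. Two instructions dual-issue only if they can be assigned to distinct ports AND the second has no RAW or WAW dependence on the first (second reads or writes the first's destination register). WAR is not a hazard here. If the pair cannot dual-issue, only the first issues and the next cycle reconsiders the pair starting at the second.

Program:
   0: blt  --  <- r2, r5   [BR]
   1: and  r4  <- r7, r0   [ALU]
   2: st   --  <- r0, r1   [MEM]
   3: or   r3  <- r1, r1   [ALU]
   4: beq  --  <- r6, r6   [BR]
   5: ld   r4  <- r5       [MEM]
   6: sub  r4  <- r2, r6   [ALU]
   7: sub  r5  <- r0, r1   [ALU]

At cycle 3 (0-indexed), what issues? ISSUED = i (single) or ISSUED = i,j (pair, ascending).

#0 head=0: blt.BR+and.ALU i0/i1 2-wide
#1 head=2: st.MEM+or.ALU i2/i3 2-wide
#2 head=4: beq.BR i4 no-port BR/MEM
#3 head=5: ld.MEM i5 WAW r4
#4 head=6: sub.ALU+sub.ALU i6/i7 2-wide

ISSUED = 5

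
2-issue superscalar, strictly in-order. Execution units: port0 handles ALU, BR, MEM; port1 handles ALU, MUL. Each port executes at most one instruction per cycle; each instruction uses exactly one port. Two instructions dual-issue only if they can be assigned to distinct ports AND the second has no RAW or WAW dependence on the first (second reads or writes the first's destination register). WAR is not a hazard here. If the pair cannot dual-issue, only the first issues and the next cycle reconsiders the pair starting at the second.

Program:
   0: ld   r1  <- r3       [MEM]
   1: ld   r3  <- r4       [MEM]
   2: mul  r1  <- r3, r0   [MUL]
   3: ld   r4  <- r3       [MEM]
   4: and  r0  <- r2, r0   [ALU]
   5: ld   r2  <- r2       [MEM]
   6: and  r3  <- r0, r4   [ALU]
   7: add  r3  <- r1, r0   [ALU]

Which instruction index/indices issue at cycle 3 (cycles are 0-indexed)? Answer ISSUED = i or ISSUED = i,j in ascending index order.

ISSUED = 4,5

0. ld @i0  | no-port MEM/MEM
1. ld @i1  | RAW r3
2. mul ld @i2+i3  | pair
3. and ld @i4+i5  | pair
4. and @i6  | WAW r3
5. add @i7  | tail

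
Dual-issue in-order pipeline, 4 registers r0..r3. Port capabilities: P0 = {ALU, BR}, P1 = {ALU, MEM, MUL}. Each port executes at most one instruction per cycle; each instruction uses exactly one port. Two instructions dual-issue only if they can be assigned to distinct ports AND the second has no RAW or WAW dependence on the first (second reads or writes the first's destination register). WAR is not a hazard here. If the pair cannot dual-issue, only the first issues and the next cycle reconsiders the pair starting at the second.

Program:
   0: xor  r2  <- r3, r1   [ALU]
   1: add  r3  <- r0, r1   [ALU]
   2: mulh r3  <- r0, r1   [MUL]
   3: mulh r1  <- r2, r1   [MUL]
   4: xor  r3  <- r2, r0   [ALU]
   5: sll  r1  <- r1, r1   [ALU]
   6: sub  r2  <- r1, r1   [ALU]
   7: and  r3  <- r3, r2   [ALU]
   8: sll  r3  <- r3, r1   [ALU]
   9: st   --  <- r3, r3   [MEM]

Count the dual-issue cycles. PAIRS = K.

PAIRS = 2

t=0 i0&i1:xor+add ; 2-wide
t=1 i2:mulh ; no-port MUL/MUL
t=2 i3&i4:mulh+xor ; 2-wide
t=3 i5:sll ; RAW r1
t=4 i6:sub ; RAW r2
t=5 i7:and ; RAW+WAW r3
t=6 i8:sll ; RAW r3
t=7 i9:st ; tail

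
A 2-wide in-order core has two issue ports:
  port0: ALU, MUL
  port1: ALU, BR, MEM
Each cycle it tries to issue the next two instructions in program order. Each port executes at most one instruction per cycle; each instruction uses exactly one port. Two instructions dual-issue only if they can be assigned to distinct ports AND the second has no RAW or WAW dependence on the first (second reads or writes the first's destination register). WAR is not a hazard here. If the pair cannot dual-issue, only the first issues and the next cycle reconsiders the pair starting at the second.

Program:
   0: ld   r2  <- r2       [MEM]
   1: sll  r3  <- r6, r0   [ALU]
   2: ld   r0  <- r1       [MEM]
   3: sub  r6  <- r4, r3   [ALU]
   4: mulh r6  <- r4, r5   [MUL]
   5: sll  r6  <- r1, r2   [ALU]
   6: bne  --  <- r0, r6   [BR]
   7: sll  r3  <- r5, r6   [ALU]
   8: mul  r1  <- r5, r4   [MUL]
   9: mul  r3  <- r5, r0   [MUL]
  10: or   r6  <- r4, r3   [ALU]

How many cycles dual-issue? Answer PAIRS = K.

PAIRS = 3

[0] i0,i1  ld.MEM+sll.ALU  -- pair
[1] i2,i3  ld.MEM+sub.ALU  -- pair
[2] i4  mulh.MUL  -- WAW r6
[3] i5  sll.ALU  -- RAW r6
[4] i6,i7  bne.BR+sll.ALU  -- pair
[5] i8  mul.MUL  -- no-port MUL/MUL
[6] i9  mul.MUL  -- RAW r3
[7] i10  or.ALU  -- tail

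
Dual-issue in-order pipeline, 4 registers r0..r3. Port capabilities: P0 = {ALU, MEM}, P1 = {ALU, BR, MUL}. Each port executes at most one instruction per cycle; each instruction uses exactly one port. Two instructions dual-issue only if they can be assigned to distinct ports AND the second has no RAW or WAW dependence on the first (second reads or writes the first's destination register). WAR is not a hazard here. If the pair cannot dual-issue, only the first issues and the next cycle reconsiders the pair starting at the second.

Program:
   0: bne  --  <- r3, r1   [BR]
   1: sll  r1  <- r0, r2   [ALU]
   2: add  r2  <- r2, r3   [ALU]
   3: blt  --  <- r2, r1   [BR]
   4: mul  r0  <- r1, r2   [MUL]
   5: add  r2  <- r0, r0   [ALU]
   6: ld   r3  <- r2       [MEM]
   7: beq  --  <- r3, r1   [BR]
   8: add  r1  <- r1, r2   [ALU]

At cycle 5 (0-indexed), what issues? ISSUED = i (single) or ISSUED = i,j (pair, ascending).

  cy0 -> i0&i1 (bne sll) pair
  cy1 -> i2 (add) RAW r2
  cy2 -> i3 (blt) no-port BR/MUL
  cy3 -> i4 (mul) RAW r0
  cy4 -> i5 (add) RAW r2
  cy5 -> i6 (ld) RAW r3
  cy6 -> i7&i8 (beq add) pair

ISSUED = 6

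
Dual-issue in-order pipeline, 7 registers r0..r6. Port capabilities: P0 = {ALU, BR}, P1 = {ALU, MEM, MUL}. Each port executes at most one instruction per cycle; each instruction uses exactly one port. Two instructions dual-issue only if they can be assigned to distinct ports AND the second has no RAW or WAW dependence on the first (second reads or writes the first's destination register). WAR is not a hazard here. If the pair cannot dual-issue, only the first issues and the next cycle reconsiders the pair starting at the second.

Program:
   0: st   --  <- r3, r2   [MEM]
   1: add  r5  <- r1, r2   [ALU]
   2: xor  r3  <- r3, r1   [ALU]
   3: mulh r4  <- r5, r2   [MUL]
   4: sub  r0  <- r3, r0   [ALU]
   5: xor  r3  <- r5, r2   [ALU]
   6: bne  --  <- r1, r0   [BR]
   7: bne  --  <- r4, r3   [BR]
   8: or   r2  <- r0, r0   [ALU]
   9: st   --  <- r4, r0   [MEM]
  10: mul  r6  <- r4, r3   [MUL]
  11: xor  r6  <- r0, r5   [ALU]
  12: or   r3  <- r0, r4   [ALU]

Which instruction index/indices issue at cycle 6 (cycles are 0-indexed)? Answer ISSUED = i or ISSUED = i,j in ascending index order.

ISSUED = 10

0. st.MEM/add.ALU @i0&i1  | dual
1. xor.ALU/mulh.MUL @i2&i3  | dual
2. sub.ALU/xor.ALU @i4&i5  | dual
3. bne.BR @i6  | no-port BR/BR
4. bne.BR/or.ALU @i7&i8  | dual
5. st.MEM @i9  | no-port MEM/MUL
6. mul.MUL @i10  | WAW r6
7. xor.ALU/or.ALU @i11&i12  | dual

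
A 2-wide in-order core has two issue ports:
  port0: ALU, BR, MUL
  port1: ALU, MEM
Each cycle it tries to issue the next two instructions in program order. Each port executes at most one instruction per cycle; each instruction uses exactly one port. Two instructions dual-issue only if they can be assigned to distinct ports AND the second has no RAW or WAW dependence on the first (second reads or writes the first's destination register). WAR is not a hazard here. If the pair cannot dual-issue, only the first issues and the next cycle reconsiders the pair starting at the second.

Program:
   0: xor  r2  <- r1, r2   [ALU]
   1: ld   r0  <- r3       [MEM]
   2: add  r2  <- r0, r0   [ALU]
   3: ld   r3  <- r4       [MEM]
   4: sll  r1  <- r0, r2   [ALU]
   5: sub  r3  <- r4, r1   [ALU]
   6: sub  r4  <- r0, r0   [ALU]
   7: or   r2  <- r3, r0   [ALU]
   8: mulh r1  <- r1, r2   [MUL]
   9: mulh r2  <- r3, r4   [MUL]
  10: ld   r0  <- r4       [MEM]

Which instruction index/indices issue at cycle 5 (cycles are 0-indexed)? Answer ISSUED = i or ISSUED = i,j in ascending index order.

  cy0 -> i0+i1 (xor.ALU/ld.MEM) dual
  cy1 -> i2+i3 (add.ALU/ld.MEM) dual
  cy2 -> i4 (sll.ALU) RAW r1
  cy3 -> i5+i6 (sub.ALU/sub.ALU) dual
  cy4 -> i7 (or.ALU) RAW r2
  cy5 -> i8 (mulh.MUL) no-port MUL/MUL
  cy6 -> i9+i10 (mulh.MUL/ld.MEM) dual

ISSUED = 8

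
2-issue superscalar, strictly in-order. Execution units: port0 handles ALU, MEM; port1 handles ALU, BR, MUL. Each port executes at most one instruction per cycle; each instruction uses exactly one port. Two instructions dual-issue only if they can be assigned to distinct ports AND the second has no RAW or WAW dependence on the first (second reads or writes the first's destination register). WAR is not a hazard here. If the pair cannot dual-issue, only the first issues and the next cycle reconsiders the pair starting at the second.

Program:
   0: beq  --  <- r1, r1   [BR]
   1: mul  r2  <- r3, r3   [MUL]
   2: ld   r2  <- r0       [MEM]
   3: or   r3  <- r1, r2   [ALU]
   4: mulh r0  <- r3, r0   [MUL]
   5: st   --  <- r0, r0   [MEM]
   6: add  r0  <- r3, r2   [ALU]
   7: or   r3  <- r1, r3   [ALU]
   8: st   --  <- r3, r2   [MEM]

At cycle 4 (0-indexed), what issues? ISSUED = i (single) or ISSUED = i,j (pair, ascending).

#0 head=0: beq.BR i0 no-port BR/MUL
#1 head=1: mul.MUL i1 WAW r2
#2 head=2: ld.MEM i2 RAW r2
#3 head=3: or.ALU i3 RAW r3
#4 head=4: mulh.MUL i4 RAW r0
#5 head=5: st.MEM+add.ALU i5/i6 dual
#6 head=7: or.ALU i7 RAW r3
#7 head=8: st.MEM i8 tail

ISSUED = 4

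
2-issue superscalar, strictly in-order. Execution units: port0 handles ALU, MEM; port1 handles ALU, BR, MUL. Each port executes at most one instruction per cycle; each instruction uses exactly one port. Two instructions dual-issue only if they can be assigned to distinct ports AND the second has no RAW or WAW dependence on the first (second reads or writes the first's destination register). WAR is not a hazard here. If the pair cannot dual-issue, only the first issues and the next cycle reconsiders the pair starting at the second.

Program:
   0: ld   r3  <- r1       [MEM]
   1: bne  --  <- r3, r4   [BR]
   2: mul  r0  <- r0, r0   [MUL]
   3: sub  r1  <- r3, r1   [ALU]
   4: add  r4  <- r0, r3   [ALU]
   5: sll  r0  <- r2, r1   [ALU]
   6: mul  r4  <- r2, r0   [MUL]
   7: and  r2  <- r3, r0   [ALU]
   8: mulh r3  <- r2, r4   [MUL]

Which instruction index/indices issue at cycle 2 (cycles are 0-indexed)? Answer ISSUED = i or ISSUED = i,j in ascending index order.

ISSUED = 2,3

  cy0 -> i0 (ld.MEM) RAW r3
  cy1 -> i1 (bne.BR) no-port BR/MUL
  cy2 -> i2/i3 (mul.MUL;sub.ALU) dual
  cy3 -> i4/i5 (add.ALU;sll.ALU) dual
  cy4 -> i6/i7 (mul.MUL;and.ALU) dual
  cy5 -> i8 (mulh.MUL) tail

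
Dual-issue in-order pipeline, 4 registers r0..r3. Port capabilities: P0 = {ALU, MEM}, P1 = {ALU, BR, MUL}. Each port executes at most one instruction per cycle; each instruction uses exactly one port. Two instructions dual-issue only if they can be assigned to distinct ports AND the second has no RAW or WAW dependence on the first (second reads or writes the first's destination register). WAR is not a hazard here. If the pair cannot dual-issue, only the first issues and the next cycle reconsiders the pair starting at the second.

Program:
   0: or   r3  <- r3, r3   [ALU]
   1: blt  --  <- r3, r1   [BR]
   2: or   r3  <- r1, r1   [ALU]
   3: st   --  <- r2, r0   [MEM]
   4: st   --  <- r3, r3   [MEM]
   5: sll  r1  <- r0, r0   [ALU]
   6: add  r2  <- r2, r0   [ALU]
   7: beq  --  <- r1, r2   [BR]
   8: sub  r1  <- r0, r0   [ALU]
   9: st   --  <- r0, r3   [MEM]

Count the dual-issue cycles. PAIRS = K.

PAIRS = 3

[0] i0  or.ALU  -- RAW r3
[1] i1&i2  blt.BR+or.ALU  -- 2-wide
[2] i3  st.MEM  -- no-port MEM/MEM
[3] i4&i5  st.MEM+sll.ALU  -- 2-wide
[4] i6  add.ALU  -- RAW r2
[5] i7&i8  beq.BR+sub.ALU  -- 2-wide
[6] i9  st.MEM  -- tail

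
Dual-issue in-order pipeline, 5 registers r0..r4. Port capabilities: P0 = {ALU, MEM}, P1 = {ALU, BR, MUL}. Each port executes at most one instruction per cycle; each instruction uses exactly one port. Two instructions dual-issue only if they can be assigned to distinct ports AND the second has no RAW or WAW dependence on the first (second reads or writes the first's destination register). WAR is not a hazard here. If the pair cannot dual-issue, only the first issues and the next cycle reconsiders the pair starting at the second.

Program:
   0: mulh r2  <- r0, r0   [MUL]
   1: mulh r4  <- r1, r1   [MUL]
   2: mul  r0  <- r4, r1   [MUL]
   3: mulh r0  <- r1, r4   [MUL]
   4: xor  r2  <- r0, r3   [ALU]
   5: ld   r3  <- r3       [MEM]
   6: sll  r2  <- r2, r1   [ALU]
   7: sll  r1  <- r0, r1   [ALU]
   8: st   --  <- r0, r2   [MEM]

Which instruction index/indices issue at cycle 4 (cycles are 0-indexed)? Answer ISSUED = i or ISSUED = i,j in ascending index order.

0. mulh @i0  | no-port MUL/MUL
1. mulh @i1  | no-port MUL/MUL
2. mul @i2  | no-port MUL/MUL
3. mulh @i3  | RAW r0
4. xor ld @i4&i5  | 2-wide
5. sll sll @i6&i7  | 2-wide
6. st @i8  | tail

ISSUED = 4,5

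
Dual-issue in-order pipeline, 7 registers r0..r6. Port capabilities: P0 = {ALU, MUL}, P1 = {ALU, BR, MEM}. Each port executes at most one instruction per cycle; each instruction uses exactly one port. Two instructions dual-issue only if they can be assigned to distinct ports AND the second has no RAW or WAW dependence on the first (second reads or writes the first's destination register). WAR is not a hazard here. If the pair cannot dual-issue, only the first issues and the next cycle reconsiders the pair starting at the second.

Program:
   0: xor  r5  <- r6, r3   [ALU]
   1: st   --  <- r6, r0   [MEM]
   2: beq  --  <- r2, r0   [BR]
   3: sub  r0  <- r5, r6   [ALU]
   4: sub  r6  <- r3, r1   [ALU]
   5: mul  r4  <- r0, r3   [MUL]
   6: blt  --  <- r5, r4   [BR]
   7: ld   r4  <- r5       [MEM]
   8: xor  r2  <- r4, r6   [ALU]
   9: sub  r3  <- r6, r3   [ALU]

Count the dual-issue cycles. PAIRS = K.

#0 head=0: xor.ALU+st.MEM i0/i1 2-wide
#1 head=2: beq.BR+sub.ALU i2/i3 2-wide
#2 head=4: sub.ALU+mul.MUL i4/i5 2-wide
#3 head=6: blt.BR i6 no-port BR/MEM
#4 head=7: ld.MEM i7 RAW r4
#5 head=8: xor.ALU+sub.ALU i8/i9 2-wide

PAIRS = 4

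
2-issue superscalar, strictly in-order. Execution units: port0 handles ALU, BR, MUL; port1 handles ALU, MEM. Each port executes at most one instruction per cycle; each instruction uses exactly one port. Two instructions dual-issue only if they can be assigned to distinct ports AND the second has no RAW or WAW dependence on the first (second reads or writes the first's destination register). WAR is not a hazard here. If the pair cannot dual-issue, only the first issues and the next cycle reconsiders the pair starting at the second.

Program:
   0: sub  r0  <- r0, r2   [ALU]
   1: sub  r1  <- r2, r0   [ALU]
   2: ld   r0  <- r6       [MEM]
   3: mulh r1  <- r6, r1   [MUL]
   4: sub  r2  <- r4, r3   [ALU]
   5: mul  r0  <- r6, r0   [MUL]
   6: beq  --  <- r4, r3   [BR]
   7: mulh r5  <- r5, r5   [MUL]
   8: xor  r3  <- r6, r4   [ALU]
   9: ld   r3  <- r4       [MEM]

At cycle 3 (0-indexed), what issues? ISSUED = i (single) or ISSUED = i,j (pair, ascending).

ISSUED = 5

c0: i0 sub.ALU  RAW r0
c1: i1&i2 sub.ALU;ld.MEM  pair
c2: i3&i4 mulh.MUL;sub.ALU  pair
c3: i5 mul.MUL  no-port MUL/BR
c4: i6 beq.BR  no-port BR/MUL
c5: i7&i8 mulh.MUL;xor.ALU  pair
c6: i9 ld.MEM  tail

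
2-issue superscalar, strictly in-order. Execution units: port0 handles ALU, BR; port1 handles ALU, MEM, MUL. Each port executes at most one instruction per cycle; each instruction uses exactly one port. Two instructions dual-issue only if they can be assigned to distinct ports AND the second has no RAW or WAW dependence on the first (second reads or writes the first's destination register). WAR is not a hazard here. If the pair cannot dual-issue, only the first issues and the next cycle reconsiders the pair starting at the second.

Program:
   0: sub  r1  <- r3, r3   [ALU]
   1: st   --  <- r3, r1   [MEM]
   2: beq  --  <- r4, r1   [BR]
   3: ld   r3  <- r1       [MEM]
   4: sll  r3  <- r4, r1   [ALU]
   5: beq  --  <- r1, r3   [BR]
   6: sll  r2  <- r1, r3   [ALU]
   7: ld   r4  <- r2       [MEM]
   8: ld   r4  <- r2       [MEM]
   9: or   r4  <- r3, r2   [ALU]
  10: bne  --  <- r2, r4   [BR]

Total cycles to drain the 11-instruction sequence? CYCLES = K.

0. sub @i0  | RAW r1
1. st beq @i1&i2  | 2-wide
2. ld @i3  | WAW r3
3. sll @i4  | RAW r3
4. beq sll @i5&i6  | 2-wide
5. ld @i7  | no-port MEM/MEM
6. ld @i8  | WAW r4
7. or @i9  | RAW r4
8. bne @i10  | tail

CYCLES = 9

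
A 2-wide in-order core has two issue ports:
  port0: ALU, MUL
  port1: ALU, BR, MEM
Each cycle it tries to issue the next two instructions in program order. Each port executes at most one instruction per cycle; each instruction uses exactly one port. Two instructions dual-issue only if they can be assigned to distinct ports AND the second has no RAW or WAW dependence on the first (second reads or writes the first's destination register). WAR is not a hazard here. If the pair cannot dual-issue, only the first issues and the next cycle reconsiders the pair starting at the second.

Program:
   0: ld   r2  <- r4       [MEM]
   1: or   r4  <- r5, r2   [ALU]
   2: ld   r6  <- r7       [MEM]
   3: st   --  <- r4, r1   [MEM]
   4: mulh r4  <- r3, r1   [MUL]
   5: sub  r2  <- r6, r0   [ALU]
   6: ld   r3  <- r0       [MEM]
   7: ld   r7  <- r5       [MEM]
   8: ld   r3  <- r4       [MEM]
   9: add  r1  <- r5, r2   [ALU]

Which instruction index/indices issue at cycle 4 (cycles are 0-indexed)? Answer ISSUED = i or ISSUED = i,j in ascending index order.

t=0 i0:ld ; RAW r2
t=1 i1/i2:or;ld ; pair
t=2 i3/i4:st;mulh ; pair
t=3 i5/i6:sub;ld ; pair
t=4 i7:ld ; no-port MEM/MEM
t=5 i8/i9:ld;add ; pair

ISSUED = 7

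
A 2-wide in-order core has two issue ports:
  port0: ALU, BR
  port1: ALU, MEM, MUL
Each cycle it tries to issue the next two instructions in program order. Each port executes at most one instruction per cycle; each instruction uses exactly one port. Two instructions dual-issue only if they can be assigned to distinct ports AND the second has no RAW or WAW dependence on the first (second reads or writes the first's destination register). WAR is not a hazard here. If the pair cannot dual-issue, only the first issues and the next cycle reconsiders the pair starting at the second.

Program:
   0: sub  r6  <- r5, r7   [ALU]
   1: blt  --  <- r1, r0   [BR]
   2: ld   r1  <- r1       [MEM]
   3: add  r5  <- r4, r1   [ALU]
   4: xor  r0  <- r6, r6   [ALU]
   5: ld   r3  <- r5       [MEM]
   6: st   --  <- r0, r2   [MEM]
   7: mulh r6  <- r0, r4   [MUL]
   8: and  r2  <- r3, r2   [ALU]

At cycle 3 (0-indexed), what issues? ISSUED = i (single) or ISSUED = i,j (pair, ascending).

#0 head=0: sub+blt i0+i1 2-wide
#1 head=2: ld i2 RAW r1
#2 head=3: add+xor i3+i4 2-wide
#3 head=5: ld i5 no-port MEM/MEM
#4 head=6: st i6 no-port MEM/MUL
#5 head=7: mulh+and i7+i8 2-wide

ISSUED = 5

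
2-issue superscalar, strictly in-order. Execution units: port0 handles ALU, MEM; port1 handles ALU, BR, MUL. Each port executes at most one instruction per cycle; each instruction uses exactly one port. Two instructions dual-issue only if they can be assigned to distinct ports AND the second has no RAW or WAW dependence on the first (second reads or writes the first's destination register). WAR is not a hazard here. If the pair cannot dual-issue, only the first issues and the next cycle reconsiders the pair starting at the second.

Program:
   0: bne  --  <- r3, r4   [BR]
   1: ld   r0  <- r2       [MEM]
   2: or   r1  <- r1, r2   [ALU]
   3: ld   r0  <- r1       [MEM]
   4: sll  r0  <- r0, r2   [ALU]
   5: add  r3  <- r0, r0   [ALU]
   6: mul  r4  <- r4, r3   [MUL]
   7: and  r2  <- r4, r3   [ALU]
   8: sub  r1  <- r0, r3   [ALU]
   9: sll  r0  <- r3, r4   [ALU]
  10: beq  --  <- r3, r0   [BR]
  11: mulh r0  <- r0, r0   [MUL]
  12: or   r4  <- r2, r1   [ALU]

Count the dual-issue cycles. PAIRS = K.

  cy0 -> i0+i1 (bne+ld) pair
  cy1 -> i2 (or) RAW r1
  cy2 -> i3 (ld) RAW+WAW r0
  cy3 -> i4 (sll) RAW r0
  cy4 -> i5 (add) RAW r3
  cy5 -> i6 (mul) RAW r4
  cy6 -> i7+i8 (and+sub) pair
  cy7 -> i9 (sll) RAW r0
  cy8 -> i10 (beq) no-port BR/MUL
  cy9 -> i11+i12 (mulh+or) pair

PAIRS = 3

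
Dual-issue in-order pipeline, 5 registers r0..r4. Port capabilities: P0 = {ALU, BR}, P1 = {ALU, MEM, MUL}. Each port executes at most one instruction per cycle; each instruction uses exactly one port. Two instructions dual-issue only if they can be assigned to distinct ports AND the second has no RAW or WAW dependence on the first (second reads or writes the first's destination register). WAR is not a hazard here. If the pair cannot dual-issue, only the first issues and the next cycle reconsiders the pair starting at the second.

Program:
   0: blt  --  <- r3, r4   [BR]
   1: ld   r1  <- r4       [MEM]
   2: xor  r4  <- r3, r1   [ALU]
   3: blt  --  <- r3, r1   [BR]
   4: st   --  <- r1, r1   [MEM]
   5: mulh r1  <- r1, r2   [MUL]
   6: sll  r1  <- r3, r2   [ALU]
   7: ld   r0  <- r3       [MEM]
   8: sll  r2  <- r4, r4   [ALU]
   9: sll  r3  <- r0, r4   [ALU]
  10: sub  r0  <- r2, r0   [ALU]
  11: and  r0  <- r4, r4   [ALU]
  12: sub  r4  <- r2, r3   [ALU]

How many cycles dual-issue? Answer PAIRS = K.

  cy0 -> i0,i1 (blt ld) pair
  cy1 -> i2,i3 (xor blt) pair
  cy2 -> i4 (st) no-port MEM/MUL
  cy3 -> i5 (mulh) WAW r1
  cy4 -> i6,i7 (sll ld) pair
  cy5 -> i8,i9 (sll sll) pair
  cy6 -> i10 (sub) WAW r0
  cy7 -> i11,i12 (and sub) pair

PAIRS = 5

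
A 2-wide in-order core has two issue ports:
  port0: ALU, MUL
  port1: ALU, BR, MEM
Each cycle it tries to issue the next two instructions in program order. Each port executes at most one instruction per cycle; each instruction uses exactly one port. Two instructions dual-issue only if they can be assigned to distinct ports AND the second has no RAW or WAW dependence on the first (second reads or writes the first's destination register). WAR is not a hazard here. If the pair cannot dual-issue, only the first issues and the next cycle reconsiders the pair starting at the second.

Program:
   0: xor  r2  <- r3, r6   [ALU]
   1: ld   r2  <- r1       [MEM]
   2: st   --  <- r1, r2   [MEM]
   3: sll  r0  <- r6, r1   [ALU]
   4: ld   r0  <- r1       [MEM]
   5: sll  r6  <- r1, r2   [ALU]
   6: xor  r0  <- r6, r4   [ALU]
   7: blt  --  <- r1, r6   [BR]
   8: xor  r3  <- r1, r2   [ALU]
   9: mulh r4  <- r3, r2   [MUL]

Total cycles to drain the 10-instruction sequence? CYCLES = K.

CYCLES = 7

0. xor.ALU @i0  | WAW r2
1. ld.MEM @i1  | no-port MEM/MEM
2. st.MEM/sll.ALU @i2,i3  | 2-wide
3. ld.MEM/sll.ALU @i4,i5  | 2-wide
4. xor.ALU/blt.BR @i6,i7  | 2-wide
5. xor.ALU @i8  | RAW r3
6. mulh.MUL @i9  | tail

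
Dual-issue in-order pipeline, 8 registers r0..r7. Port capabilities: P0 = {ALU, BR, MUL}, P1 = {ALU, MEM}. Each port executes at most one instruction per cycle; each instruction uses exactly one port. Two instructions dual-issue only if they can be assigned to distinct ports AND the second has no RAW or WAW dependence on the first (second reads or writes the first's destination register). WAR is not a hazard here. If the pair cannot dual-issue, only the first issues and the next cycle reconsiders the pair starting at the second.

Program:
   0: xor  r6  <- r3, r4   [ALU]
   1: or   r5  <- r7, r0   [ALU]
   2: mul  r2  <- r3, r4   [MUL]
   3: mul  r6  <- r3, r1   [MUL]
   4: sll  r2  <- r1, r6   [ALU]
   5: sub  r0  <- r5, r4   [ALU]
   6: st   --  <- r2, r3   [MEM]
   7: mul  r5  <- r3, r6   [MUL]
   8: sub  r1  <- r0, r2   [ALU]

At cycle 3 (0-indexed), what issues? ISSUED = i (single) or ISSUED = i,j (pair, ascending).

t=0 i0&i1:xor.ALU or.ALU ; 2-wide
t=1 i2:mul.MUL ; no-port MUL/MUL
t=2 i3:mul.MUL ; RAW r6
t=3 i4&i5:sll.ALU sub.ALU ; 2-wide
t=4 i6&i7:st.MEM mul.MUL ; 2-wide
t=5 i8:sub.ALU ; tail

ISSUED = 4,5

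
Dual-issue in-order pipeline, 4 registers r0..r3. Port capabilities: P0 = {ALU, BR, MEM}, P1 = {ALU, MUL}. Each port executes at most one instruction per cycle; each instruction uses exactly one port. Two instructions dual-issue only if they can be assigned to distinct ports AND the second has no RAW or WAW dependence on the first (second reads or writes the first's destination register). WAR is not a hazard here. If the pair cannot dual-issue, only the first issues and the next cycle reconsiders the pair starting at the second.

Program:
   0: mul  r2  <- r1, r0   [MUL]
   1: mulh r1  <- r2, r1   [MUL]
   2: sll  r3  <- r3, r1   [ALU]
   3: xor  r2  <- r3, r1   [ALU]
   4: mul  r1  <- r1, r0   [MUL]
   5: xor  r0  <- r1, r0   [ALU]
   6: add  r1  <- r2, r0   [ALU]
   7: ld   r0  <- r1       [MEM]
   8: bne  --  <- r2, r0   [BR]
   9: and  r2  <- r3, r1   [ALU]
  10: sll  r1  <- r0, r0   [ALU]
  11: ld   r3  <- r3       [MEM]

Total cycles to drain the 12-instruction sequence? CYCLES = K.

[0] i0  mul.MUL  -- no-port MUL/MUL
[1] i1  mulh.MUL  -- RAW r1
[2] i2  sll.ALU  -- RAW r3
[3] i3+i4  xor.ALU mul.MUL  -- 2-wide
[4] i5  xor.ALU  -- RAW r0
[5] i6  add.ALU  -- RAW r1
[6] i7  ld.MEM  -- no-port MEM/BR
[7] i8+i9  bne.BR and.ALU  -- 2-wide
[8] i10+i11  sll.ALU ld.MEM  -- 2-wide

CYCLES = 9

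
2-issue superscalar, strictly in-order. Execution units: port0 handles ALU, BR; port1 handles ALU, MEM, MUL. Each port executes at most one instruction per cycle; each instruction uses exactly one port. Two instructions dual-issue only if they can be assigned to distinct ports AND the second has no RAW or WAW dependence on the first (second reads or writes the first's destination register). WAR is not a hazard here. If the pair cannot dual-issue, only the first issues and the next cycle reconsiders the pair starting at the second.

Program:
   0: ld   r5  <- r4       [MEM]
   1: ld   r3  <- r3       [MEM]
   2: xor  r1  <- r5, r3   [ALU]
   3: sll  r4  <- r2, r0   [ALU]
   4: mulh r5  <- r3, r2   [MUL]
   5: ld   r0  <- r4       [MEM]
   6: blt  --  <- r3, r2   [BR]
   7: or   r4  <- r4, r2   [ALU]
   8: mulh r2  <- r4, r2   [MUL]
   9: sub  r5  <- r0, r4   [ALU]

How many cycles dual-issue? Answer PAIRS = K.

  cy0 -> i0 (ld) no-port MEM/MEM
  cy1 -> i1 (ld) RAW r3
  cy2 -> i2/i3 (xor+sll) dual
  cy3 -> i4 (mulh) no-port MUL/MEM
  cy4 -> i5/i6 (ld+blt) dual
  cy5 -> i7 (or) RAW r4
  cy6 -> i8/i9 (mulh+sub) dual

PAIRS = 3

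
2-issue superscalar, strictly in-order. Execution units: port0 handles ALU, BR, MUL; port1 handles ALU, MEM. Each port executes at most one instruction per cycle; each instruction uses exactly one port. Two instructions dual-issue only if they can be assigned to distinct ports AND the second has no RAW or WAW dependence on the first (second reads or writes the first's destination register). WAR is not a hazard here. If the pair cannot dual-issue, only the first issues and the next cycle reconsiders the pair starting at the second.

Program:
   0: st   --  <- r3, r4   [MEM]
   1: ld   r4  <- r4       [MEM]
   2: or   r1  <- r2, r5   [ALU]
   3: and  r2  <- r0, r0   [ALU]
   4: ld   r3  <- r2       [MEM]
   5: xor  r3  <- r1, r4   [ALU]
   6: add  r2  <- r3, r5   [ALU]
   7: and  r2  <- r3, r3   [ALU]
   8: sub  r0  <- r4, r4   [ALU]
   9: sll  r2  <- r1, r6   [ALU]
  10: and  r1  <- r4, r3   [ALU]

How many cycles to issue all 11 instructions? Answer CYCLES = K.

[0] i0  st  -- no-port MEM/MEM
[1] i1,i2  ld;or  -- pair
[2] i3  and  -- RAW r2
[3] i4  ld  -- WAW r3
[4] i5  xor  -- RAW r3
[5] i6  add  -- WAW r2
[6] i7,i8  and;sub  -- pair
[7] i9,i10  sll;and  -- pair

CYCLES = 8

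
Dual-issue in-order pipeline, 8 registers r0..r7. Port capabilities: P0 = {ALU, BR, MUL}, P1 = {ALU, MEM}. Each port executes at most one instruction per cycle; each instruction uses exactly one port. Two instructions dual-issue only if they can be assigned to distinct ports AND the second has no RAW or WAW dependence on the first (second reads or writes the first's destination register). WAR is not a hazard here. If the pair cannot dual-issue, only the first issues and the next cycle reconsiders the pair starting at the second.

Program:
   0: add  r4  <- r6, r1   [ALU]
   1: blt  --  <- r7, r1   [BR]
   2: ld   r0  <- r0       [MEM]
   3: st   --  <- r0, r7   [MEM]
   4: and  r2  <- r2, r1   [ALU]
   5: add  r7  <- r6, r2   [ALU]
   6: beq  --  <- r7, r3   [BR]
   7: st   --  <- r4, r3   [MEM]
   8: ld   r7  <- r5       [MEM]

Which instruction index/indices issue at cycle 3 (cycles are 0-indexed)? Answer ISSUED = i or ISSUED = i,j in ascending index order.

ISSUED = 5

t=0 i0+i1:add/blt ; dual
t=1 i2:ld ; no-port MEM/MEM
t=2 i3+i4:st/and ; dual
t=3 i5:add ; RAW r7
t=4 i6+i7:beq/st ; dual
t=5 i8:ld ; tail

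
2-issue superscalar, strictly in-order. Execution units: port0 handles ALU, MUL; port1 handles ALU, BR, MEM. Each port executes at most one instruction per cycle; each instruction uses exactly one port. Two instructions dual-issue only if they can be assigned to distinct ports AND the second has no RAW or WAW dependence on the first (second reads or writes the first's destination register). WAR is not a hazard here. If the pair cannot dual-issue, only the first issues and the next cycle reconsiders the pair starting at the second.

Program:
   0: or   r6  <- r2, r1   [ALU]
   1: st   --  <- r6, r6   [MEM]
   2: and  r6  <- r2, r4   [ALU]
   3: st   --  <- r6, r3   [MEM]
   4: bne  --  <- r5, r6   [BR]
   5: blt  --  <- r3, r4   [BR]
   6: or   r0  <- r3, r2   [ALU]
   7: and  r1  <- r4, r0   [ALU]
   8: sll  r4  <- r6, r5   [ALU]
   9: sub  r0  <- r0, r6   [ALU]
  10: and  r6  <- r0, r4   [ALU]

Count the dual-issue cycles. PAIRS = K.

#0 head=0: or.ALU i0 RAW r6
#1 head=1: st.MEM;and.ALU i1&i2 2-wide
#2 head=3: st.MEM i3 no-port MEM/BR
#3 head=4: bne.BR i4 no-port BR/BR
#4 head=5: blt.BR;or.ALU i5&i6 2-wide
#5 head=7: and.ALU;sll.ALU i7&i8 2-wide
#6 head=9: sub.ALU i9 RAW r0
#7 head=10: and.ALU i10 tail

PAIRS = 3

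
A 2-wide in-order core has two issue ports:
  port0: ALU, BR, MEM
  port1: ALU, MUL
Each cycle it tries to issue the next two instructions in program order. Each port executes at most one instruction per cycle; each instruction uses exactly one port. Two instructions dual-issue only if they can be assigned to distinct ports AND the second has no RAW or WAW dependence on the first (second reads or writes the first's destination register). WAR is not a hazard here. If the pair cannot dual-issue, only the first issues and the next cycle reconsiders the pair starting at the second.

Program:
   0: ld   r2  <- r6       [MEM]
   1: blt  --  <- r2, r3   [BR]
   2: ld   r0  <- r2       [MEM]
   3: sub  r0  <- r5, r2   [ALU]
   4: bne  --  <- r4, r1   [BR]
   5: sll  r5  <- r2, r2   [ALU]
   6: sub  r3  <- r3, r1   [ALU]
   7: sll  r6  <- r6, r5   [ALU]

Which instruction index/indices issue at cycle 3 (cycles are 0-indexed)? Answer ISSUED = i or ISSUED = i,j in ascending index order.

0. ld.MEM @i0  | no-port MEM/BR
1. blt.BR @i1  | no-port BR/MEM
2. ld.MEM @i2  | WAW r0
3. sub.ALU+bne.BR @i3&i4  | dual
4. sll.ALU+sub.ALU @i5&i6  | dual
5. sll.ALU @i7  | tail

ISSUED = 3,4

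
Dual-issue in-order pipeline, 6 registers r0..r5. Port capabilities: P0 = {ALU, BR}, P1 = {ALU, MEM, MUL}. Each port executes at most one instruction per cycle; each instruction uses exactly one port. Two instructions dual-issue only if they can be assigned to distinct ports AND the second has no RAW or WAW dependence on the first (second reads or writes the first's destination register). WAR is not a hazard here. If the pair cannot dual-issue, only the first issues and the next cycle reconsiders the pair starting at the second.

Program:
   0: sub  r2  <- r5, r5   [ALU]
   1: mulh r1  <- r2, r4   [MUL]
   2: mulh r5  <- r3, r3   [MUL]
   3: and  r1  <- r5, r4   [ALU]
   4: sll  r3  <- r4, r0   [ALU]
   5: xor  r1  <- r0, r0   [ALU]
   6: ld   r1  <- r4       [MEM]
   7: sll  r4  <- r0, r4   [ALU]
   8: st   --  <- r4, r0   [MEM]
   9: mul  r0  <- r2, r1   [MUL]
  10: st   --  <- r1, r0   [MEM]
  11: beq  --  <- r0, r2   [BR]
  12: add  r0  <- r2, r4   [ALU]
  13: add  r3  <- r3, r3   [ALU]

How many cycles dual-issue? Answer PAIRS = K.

PAIRS = 4

#0 head=0: sub.ALU i0 RAW r2
#1 head=1: mulh.MUL i1 no-port MUL/MUL
#2 head=2: mulh.MUL i2 RAW r5
#3 head=3: and.ALU+sll.ALU i3+i4 dual
#4 head=5: xor.ALU i5 WAW r1
#5 head=6: ld.MEM+sll.ALU i6+i7 dual
#6 head=8: st.MEM i8 no-port MEM/MUL
#7 head=9: mul.MUL i9 no-port MUL/MEM
#8 head=10: st.MEM+beq.BR i10+i11 dual
#9 head=12: add.ALU+add.ALU i12+i13 dual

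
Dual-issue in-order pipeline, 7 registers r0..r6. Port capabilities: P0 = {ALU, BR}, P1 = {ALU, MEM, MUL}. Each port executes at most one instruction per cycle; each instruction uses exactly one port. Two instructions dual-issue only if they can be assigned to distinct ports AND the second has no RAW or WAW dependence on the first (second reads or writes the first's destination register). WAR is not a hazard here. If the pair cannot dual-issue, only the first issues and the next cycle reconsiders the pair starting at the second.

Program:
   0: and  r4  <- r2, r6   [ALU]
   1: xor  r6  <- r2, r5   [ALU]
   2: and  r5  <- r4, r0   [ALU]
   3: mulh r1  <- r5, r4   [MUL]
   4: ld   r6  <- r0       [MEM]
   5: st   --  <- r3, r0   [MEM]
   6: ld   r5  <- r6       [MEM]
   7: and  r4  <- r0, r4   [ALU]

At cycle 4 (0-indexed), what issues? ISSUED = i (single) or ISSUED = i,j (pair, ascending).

ISSUED = 5

c0: i0+i1 and.ALU+xor.ALU  2-wide
c1: i2 and.ALU  RAW r5
c2: i3 mulh.MUL  no-port MUL/MEM
c3: i4 ld.MEM  no-port MEM/MEM
c4: i5 st.MEM  no-port MEM/MEM
c5: i6+i7 ld.MEM+and.ALU  2-wide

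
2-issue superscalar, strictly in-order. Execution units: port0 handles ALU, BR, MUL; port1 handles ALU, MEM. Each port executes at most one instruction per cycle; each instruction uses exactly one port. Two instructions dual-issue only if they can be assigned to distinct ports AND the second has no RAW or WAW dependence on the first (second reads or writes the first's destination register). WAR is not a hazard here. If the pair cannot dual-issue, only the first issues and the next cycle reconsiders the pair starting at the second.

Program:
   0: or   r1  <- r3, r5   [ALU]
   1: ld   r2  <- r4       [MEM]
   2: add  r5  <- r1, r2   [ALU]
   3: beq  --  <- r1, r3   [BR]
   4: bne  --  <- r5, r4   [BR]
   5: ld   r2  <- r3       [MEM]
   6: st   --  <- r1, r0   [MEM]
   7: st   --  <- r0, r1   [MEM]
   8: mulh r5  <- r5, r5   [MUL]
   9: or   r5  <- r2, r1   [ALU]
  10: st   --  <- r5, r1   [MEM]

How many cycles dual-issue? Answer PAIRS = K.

PAIRS = 4

0. or;ld @i0,i1  | 2-wide
1. add;beq @i2,i3  | 2-wide
2. bne;ld @i4,i5  | 2-wide
3. st @i6  | no-port MEM/MEM
4. st;mulh @i7,i8  | 2-wide
5. or @i9  | RAW r5
6. st @i10  | tail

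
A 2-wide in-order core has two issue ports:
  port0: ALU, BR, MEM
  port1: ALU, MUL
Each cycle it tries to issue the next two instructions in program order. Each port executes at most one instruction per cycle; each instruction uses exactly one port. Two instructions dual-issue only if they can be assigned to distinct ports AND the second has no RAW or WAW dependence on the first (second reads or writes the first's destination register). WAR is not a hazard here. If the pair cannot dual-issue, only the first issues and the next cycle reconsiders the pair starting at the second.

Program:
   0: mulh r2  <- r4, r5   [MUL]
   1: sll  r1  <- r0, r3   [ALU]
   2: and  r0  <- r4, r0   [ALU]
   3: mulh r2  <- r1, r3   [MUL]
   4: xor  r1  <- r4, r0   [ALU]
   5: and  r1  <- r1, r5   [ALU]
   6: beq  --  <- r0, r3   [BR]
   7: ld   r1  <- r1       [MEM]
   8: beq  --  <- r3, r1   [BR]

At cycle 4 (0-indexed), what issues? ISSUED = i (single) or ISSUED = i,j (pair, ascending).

c0: i0/i1 mulh.MUL+sll.ALU  2-wide
c1: i2/i3 and.ALU+mulh.MUL  2-wide
c2: i4 xor.ALU  RAW+WAW r1
c3: i5/i6 and.ALU+beq.BR  2-wide
c4: i7 ld.MEM  no-port MEM/BR
c5: i8 beq.BR  tail

ISSUED = 7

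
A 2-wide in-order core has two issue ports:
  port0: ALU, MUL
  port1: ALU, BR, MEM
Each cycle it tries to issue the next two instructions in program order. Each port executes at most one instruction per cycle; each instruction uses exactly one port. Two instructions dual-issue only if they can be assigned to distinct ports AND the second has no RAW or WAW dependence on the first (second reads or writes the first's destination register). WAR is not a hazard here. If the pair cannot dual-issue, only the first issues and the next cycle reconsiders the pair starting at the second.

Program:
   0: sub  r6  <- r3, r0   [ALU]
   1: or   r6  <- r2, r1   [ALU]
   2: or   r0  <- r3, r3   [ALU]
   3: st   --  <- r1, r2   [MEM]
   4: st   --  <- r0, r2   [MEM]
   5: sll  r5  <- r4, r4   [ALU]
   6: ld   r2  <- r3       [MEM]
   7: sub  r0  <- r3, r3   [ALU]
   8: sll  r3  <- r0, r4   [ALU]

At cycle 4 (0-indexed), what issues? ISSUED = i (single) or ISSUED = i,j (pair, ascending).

0. sub @i0  | WAW r6
1. or or @i1/i2  | pair
2. st @i3  | no-port MEM/MEM
3. st sll @i4/i5  | pair
4. ld sub @i6/i7  | pair
5. sll @i8  | tail

ISSUED = 6,7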